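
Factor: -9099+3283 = -1 * 2^3 * 727^1 = -5816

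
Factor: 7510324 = 2^2*167^1*11243^1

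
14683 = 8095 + 6588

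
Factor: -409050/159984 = -1*2^(-3)*3^2*5^2*11^(-1) = -225/88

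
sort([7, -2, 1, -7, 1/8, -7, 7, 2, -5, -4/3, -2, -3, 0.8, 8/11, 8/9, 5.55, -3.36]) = [-7, -7, -5, -3.36, -3, -2, -2, -4/3, 1/8, 8/11, 0.8, 8/9, 1, 2, 5.55, 7, 7]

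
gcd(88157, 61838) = 1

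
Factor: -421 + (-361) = -1*2^1*17^1*23^1 = -782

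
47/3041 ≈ 0.0155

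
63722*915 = 58305630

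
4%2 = 0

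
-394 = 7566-7960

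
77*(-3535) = -272195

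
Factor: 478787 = 478787^1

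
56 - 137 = -81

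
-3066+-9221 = -12287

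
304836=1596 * 191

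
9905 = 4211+5694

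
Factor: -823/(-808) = 2^(-3) * 101^(-1) * 823^1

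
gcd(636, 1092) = 12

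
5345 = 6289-944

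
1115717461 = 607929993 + 507787468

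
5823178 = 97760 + 5725418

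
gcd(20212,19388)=4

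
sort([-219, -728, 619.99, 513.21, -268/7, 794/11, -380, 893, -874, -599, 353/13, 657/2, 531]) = [-874, -728, -599, -380, -219, -268/7, 353/13, 794/11, 657/2, 513.21, 531, 619.99, 893]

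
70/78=35/39 ≈ 0.897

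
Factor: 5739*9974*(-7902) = -1*2^2*3^3*439^1*1913^1*4987^1 = -452316690972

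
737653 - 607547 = 130106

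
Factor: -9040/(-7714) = 2^3*5^1*7^(-1)*19^(-1)*29^(-1)*113^1 = 4520/3857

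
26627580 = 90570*294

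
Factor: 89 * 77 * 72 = 2^3 * 3^2 * 7^1 * 11^1 * 89^1 = 493416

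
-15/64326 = -5/21442 ≈ -0.000233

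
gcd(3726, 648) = 162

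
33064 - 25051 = 8013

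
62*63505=3937310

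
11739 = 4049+7690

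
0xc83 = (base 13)15c5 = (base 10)3203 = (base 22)6dd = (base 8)6203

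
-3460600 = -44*78650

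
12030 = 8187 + 3843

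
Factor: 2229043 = 2229043^1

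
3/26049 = 1/8683 ≈ 0.000115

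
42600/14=21300/7 ≈ 3042.86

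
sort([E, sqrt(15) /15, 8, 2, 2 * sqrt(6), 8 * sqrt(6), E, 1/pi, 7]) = [sqrt(15) /15, 1/pi, 2, E, E, 2 * sqrt(6), 7, 8, 8 * sqrt(6)]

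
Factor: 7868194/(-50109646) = -1*313^1*12569^1*25054823^(-1) = -3934097/25054823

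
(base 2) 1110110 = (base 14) 86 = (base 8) 166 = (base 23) 53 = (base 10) 118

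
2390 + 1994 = 4384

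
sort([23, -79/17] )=[-79/17, 23] 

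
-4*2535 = -10140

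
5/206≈0.0243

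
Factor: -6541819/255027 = -1*3^ (-1)*85009^ (-1)*6541819^1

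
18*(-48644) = -875592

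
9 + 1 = 10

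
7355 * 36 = 264780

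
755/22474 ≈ 0.0336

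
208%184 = 24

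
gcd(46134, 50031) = 9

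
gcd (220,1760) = 220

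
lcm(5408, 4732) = 37856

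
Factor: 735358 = 2^1 * 13^1 * 28283^1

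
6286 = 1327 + 4959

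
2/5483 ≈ 0.000365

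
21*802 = 16842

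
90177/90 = 30059/30 ≈ 1001.97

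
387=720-333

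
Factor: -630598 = -1 * 2^1 * 17^2 * 1091^1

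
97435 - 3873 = 93562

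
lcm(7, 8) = 56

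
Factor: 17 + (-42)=-1 * 5^2=-25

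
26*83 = 2158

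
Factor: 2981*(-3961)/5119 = -1*11^1*17^1*233^1*271^1*5119^(-1) = -11807741/5119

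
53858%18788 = 16282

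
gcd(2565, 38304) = 171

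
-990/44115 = -66/2941 ≈ -0.0224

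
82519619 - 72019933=10499686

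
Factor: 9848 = 2^3 * 1231^1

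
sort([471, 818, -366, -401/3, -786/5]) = [-366, -786/5, -401/3, 471, 818]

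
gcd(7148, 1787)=1787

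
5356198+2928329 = 8284527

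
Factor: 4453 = 61^1 * 73^1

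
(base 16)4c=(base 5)301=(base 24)34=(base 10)76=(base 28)2k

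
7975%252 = 163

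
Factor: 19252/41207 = 2^2 * 89^(-1) * 463^(-1) * 4813^1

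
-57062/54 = -1056-19/27≈-1056.70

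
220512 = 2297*96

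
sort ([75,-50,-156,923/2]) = [-156,-50,75,923/2]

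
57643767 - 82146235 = -24502468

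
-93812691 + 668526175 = 574713484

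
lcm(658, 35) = 3290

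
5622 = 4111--1511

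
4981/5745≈0.867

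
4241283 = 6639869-2398586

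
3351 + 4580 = 7931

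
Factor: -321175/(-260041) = 5^2*29^1*587^(-1) = 725/587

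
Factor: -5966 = -1*2^1*19^1*157^1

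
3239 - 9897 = -6658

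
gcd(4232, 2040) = 8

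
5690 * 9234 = 52541460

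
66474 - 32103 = 34371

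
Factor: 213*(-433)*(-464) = 2^4*3^1*29^1*71^1*433^1 = 42794256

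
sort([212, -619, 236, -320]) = [-619, -320, 212, 236]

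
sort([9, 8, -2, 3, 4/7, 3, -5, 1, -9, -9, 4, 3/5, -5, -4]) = [-9, -9, -5, -5, -4, -2, 4/7, 3/5, 1, 3, 3, 4, 8, 9]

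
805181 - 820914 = -15733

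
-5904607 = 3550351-9454958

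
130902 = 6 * 21817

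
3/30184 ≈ 0.0000994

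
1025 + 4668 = 5693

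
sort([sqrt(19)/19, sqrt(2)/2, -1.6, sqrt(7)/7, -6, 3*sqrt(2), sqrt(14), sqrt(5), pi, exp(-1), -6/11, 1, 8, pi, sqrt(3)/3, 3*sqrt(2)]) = [-6, -1.6, -6/11, sqrt(19)/19, exp(-1), sqrt(7)/7, sqrt(3)/3, sqrt(2)/2, 1, sqrt(5), pi, pi, sqrt(14), 3*sqrt(2), 3*sqrt(2), 8]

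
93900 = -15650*(-6)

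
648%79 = 16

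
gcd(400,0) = 400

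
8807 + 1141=9948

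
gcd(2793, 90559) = 7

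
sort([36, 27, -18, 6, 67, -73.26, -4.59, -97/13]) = [-73.26, -18, -97/13, -4.59, 6, 27, 36, 67]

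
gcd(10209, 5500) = 1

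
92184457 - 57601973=34582484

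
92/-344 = -23/86 ≈ -0.267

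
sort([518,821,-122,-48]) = [-122,-48,518,821]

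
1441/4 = 360 + 1/4 = 360.25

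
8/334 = 4/167 ≈ 0.0240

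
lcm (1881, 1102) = 109098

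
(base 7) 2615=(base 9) 1322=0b1111100000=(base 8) 1740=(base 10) 992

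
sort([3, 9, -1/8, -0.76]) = [-0.76, -1/8, 3, 9]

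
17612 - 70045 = -52433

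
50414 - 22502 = 27912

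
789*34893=27530577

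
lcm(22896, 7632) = 22896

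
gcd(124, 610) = 2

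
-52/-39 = 4/3 ≈ 1.33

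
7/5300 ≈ 0.00132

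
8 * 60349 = 482792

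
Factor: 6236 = 2^2*1559^1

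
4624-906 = 3718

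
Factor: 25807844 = 2^2*113^1*57097^1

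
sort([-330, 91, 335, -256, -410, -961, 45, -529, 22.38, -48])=[-961, -529, -410, -330, -256, -48, 22.38, 45, 91, 335]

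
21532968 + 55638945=77171913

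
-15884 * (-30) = 476520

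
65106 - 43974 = 21132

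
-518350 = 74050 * (-7)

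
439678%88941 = 83914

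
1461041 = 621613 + 839428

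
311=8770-8459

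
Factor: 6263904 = 2^5*3^1*71^1*919^1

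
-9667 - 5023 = -14690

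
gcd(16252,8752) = 4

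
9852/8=1231 + 1/2=1231.50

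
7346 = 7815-469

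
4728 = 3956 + 772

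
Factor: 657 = 3^2 * 73^1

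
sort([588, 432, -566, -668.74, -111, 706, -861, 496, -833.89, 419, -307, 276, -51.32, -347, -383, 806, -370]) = [-861, -833.89, -668.74, -566, -383, -370, -347, -307, -111, -51.32, 276, 419, 432, 496, 588, 706, 806]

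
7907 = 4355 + 3552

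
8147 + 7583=15730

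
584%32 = 8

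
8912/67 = 133 + 1/67 ≈ 133.01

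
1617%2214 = 1617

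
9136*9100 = 83137600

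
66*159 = 10494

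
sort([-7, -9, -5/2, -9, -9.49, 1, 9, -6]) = [-9.49, -9, -9, -7, -6, -5/2, 1, 9]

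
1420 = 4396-2976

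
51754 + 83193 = 134947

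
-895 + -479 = -1374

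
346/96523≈0.00358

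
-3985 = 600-4585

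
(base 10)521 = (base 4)20021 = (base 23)mf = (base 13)311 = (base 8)1011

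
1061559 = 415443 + 646116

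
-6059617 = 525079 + -6584696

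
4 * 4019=16076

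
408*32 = 13056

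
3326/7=475 + 1/7 ≈ 475.14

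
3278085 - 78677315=-75399230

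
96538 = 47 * 2054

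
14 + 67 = 81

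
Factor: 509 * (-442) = -1 * 2^1 * 13^1 * 17^1 * 509^1 = -224978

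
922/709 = 1 + 213/709 ≈ 1.30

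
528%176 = 0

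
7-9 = -2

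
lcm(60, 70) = 420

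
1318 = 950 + 368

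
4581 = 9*509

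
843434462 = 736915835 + 106518627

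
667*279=186093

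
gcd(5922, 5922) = 5922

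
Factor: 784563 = 3^1 * 13^1 * 20117^1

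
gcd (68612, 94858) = 2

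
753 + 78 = 831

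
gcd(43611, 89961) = 3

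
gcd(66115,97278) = 1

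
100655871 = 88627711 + 12028160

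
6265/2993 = 2 + 279/2993 ≈ 2.09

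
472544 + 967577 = 1440121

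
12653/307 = 41 + 66/307 ≈ 41.21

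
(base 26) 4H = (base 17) 72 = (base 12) A1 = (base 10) 121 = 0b1111001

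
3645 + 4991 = 8636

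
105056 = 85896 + 19160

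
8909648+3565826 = 12475474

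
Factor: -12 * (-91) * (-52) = -1 * 2^4 * 3^1 * 7^1 * 13^2 = -56784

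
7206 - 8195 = -989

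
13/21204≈0.000613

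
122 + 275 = 397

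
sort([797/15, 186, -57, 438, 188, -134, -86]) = [-134, -86, -57, 797/15, 186, 188, 438]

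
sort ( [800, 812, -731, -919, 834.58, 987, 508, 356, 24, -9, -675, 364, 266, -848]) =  [-919, -848, -731, -675, -9, 24, 266, 356, 364, 508, 800, 812, 834.58, 987]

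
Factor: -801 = -1*3^2*89^1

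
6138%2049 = 2040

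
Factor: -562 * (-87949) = 2^1 * 37^1 * 281^1 * 2377^1 = 49427338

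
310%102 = 4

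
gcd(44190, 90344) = 982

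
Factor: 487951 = 17^1*28703^1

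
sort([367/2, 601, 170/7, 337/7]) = [170/7, 337/7, 367/2, 601]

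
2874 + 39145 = 42019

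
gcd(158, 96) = 2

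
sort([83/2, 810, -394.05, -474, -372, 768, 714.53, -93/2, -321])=[-474, -394.05, -372, -321, -93/2, 83/2, 714.53, 768, 810]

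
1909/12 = 159 + 1/12≈159.08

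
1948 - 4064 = -2116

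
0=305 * 0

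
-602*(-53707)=32331614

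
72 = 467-395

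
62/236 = 31/118 ≈ 0.263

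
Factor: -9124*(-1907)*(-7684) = -1*2^4*17^1*113^1*1907^1*2281^1 = -133697512112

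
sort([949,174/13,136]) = [174/13,136,949]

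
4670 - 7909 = -3239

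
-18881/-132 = 143+5/132 ≈ 143.04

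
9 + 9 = 18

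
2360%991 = 378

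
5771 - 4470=1301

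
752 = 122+630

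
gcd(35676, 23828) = 4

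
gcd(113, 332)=1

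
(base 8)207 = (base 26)55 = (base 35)3u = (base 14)99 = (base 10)135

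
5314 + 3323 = 8637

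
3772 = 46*82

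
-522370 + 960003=437633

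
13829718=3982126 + 9847592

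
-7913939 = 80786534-88700473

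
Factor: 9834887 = 59^1*166693^1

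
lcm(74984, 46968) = 4274088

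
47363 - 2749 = 44614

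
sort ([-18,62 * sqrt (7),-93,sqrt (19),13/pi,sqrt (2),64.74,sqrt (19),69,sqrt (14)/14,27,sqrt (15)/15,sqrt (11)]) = [-93,-18,sqrt (15)/15,sqrt (14)/14,sqrt (2),sqrt (11),13/pi,sqrt (19),sqrt (19),27,64.74,69,62 * sqrt (7)]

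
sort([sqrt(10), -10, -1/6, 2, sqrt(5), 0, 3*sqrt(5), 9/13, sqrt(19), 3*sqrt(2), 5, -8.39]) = [-10, -8.39, -1/6, 0, 9/13, 2, sqrt(5), sqrt(10), 3*sqrt(2), sqrt(19), 5, 3*sqrt(5)]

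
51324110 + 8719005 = 60043115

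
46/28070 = 23/14035≈0.00164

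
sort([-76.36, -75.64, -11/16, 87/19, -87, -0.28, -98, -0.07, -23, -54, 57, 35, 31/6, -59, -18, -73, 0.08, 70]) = [-98, -87, -76.36, -75.64, -73, -59, -54, -23, -18, -11/16, -0.28, -0.07, 0.08, 87/19, 31/6, 35, 57, 70]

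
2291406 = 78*29377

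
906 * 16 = 14496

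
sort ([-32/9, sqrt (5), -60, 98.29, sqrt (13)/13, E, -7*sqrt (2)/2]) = [-60, -7*sqrt (2)/2, -32/9, sqrt (13)/13, sqrt (5), E, 98.29]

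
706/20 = 353/10 = 35.30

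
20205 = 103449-83244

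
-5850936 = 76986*(-76)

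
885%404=77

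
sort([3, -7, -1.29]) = [-7, -1.29, 3]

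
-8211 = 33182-41393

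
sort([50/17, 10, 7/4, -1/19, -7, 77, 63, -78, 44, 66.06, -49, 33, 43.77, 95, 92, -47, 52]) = [-78, -49, -47, -7, -1/19, 7/4, 50/17, 10, 33, 43.77, 44, 52, 63, 66.06, 77, 92, 95]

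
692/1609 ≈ 0.430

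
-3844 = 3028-6872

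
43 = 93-50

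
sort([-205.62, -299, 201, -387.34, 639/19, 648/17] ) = [-387.34, -299, -205.62, 639/19, 648/17, 201] 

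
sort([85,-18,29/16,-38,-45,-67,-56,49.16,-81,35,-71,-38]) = [-81,-71,-67,-56,-45,-38,-38,-18,29/16,35,49.16,85]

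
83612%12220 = 10292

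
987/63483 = 47/3023 ≈ 0.0155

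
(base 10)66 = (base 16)42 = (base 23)2k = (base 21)33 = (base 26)2e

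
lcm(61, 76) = 4636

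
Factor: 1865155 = 5^1 * 17^1 * 21943^1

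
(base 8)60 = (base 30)1i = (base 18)2c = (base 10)48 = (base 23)22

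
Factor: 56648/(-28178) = -1*2^2*97^1*193^(-1) = -388/193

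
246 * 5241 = 1289286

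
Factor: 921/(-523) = -1*3^1*307^1*523^(-1)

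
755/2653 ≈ 0.285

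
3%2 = 1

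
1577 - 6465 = -4888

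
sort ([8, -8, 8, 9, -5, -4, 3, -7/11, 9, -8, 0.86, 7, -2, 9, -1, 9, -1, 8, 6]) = [-8, -8, -5, -4, -2, -1, -1, -7/11, 0.86, 3, 6, 7, 8, 8, 8, 9, 9, 9, 9]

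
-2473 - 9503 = -11976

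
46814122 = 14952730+31861392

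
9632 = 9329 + 303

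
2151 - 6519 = -4368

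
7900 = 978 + 6922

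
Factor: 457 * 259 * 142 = 2^1 * 7^1 * 37^1 * 71^1 * 457^1 = 16807546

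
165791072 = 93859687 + 71931385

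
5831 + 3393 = 9224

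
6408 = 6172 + 236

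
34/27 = 1 + 7/27 ≈ 1.26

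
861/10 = 86 + 1/10 = 86.10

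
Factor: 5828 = 2^2*31^1*47^1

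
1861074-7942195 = -6081121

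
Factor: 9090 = 2^1 * 3^2 * 5^1 * 101^1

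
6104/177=34 + 86/177≈34.49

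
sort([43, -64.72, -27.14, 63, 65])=[-64.72, -27.14, 43, 63, 65]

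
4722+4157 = 8879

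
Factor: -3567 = -1 * 3^1 * 29^1 * 41^1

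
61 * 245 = 14945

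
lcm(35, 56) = 280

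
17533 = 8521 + 9012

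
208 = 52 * 4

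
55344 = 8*6918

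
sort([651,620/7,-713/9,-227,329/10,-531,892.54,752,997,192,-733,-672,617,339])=[-733,-672,-531,-227,-713/9,329/10,620/7,192,339,617,651,752,892.54,997]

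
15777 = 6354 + 9423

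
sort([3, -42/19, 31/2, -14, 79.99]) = [-14, -42/19, 3, 31/2, 79.99]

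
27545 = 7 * 3935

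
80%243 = 80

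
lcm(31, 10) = 310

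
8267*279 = 2306493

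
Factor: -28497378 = -1 * 2^1 * 3^1 * 7^1 * 13^1 * 19^1 * 41^1 * 67^1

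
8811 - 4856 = 3955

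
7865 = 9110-1245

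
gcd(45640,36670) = 10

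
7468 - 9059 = -1591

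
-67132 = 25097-92229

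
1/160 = 0.00625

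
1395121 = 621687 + 773434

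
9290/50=929/5=185.80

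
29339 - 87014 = -57675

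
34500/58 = 594+24/29 ≈ 594.83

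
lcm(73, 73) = 73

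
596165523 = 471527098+124638425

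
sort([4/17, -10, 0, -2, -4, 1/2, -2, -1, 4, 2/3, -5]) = [-10, -5, -4, -2, -2, -1, 0, 4/17, 1/2, 2/3, 4]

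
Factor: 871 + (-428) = 443^1 = 443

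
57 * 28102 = 1601814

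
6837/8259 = 2279/2753≈0.828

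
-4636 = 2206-6842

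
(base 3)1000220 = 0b1011110001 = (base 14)3bb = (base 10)753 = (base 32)nh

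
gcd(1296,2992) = 16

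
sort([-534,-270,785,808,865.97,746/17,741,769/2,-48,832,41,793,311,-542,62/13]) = [-542,-534,-270,-48,62/13,41,746/17,311,769/2,741,785,793,808,832,865.97]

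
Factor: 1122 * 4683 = 2^1 * 3^2 * 7^1 * 11^1 * 17^1 * 223^1 = 5254326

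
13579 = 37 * 367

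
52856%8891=8401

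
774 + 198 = 972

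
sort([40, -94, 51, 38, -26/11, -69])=[-94, -69, -26/11, 38, 40, 51]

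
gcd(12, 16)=4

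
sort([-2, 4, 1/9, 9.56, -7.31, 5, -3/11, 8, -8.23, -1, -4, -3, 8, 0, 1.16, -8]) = [-8.23, -8, -7.31, -4, -3, -2, -1, -3/11, 0, 1/9, 1.16, 4, 5, 8, 8, 9.56]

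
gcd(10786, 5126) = 2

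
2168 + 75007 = 77175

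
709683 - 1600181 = -890498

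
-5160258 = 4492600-9652858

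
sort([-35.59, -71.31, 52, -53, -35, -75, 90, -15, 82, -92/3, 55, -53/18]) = [-75, -71.31, -53, -35.59, -35, -92/3, -15, -53/18, 52, 55, 82, 90]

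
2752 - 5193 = -2441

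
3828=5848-2020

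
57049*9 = 513441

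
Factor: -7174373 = -1*7174373^1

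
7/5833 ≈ 0.00120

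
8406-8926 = -520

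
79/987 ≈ 0.0800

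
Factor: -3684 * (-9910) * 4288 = 2^9 * 3^1 * 5^1 * 67^1 * 307^1 * 991^1 = 156548190720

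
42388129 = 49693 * 853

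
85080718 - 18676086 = 66404632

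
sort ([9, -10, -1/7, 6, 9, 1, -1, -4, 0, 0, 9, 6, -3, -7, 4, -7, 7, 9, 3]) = [-10, -7, -7, -4, -3, -1, -1/7, 0, 0, 1, 3, 4, 6, 6, 7, 9, 9, 9, 9]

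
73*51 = 3723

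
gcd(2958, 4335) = 51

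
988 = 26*38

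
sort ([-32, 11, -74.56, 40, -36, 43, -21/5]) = [-74.56, -36, -32, -21/5, 11, 40, 43]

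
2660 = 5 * 532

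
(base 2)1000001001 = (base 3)201022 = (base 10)521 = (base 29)hs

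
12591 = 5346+7245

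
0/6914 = 0 = 0.00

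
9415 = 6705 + 2710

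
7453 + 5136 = 12589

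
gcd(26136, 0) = 26136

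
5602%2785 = 32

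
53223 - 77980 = -24757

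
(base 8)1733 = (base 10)987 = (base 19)2di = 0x3db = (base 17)371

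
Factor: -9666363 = -1*3^1*7^1*293^1*1571^1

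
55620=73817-18197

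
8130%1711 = 1286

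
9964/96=103 + 19/24 ≈ 103.79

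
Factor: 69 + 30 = 3^2*11^1 = 99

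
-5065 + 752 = -4313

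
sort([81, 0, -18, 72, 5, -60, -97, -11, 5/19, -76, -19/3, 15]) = [-97, -76, -60, -18, -11, -19/3, 0, 5/19, 5, 15, 72, 81]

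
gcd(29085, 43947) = 3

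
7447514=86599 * 86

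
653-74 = 579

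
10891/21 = 518 + 13/21 ≈ 518.62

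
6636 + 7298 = 13934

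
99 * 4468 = 442332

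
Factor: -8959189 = -1 * 1283^1 * 6983^1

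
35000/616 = 625/11 ≈ 56.82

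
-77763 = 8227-85990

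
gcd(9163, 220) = 11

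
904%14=8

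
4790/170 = 479/17 ≈ 28.18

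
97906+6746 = 104652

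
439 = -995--1434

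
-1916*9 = -17244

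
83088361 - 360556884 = -277468523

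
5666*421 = 2385386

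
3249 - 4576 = -1327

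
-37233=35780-73013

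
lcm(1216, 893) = 57152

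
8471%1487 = 1036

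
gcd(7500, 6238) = 2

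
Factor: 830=2^1 * 5^1 * 83^1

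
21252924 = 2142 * 9922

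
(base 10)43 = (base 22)1l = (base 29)1e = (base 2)101011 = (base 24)1j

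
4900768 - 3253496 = 1647272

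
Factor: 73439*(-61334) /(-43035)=2^1*3^(-1)*5^(-1)*7^1*13^1*19^(-1)*23^1*31^1*103^1*151^(-1)*337^1=4504307626/43035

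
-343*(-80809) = 27717487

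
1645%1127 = 518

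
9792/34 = 288 = 288.00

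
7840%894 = 688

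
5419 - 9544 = -4125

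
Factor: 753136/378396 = 2^2 * 3^(-2) * 23^(-1) * 103^1 = 412/207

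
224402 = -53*(-4234)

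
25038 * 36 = 901368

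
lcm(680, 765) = 6120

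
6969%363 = 72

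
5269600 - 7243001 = -1973401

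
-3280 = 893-4173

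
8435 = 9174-739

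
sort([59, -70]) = [-70, 59]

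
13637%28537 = 13637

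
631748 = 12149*52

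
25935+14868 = 40803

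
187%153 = 34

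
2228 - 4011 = -1783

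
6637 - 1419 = 5218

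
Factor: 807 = 3^1*269^1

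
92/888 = 23/222≈0.104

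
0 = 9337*0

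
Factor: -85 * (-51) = 3^1 * 5^1 * 17^2 = 4335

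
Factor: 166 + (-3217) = -1 * 3^3 * 113^1 = -3051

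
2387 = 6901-4514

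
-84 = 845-929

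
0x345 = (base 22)1g1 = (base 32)q5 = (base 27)140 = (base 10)837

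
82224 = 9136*9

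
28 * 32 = 896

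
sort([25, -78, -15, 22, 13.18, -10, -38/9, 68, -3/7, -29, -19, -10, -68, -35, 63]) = [-78, -68, -35, -29, -19, -15, -10, -10, -38/9, -3/7, 13.18, 22, 25, 63, 68]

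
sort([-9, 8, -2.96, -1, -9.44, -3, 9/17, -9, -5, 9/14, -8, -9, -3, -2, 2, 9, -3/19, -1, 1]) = [-9.44, -9, -9, -9, -8, -5, -3, -3, -2.96, -2, -1, -1, -3/19, 9/17, 9/14, 1, 2, 8, 9]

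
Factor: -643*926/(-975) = 2^1*3^(-1)*5^(-2)*13^(-1)*463^1*643^1 = 595418/975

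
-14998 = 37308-52306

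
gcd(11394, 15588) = 18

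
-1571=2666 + -4237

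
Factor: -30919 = -1 * 7^2 * 631^1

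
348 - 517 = -169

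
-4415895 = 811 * (-5445)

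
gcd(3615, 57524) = 1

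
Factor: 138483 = 3^3*23^1*223^1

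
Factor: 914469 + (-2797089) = -1 * 2^2 * 3^2 * 5^1 * 10459^1 = -1882620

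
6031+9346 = 15377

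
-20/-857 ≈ 0.0233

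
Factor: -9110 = -1*2^1*5^1*911^1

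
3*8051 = 24153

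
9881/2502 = 3 + 2375/2502 ≈ 3.95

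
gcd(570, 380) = 190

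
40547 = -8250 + 48797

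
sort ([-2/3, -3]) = [-3, -2/3]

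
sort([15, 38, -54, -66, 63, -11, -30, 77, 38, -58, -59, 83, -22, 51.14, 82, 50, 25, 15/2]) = [-66, -59, -58, -54, -30, -22, -11, 15/2, 15, 25, 38, 38, 50, 51.14, 63, 77, 82, 83]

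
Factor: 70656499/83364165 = 3^(-2)*5^(-1)*29^1*829^1*1039^(-1)*1783^(-1)*2939^1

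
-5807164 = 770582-6577746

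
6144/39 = 2048/13 ≈ 157.54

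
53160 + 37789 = 90949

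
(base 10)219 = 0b11011011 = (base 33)6l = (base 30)79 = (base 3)22010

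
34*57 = 1938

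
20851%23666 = 20851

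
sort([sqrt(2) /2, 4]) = [sqrt(2) /2, 4]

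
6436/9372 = 1609/2343≈0.687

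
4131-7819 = -3688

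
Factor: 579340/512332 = 5^1*83^1*367^(-1) = 415/367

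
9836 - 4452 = 5384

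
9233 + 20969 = 30202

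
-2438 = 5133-7571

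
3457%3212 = 245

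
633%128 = 121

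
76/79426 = 38/39713≈0.000957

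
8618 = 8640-22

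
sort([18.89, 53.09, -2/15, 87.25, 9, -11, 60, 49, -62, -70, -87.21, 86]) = [-87.21, -70, -62, -11, -2/15, 9, 18.89, 49, 53.09, 60, 86, 87.25]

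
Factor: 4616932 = 2^2 * 1154233^1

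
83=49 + 34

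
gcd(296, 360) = 8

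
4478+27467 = 31945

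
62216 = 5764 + 56452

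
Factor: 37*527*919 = 17^1*31^1*37^1*919^1 = 17919581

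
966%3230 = 966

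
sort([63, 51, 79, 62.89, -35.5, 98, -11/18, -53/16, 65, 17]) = [-35.5, -53/16, -11/18, 17, 51, 62.89, 63, 65, 79, 98]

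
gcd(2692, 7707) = 1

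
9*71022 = 639198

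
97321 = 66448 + 30873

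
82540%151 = 94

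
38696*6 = 232176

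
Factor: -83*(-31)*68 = 2^2*17^1*31^1*83^1 = 174964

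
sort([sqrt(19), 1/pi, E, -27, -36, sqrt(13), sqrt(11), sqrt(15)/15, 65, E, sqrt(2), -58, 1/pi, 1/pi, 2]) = [-58, -36, -27, sqrt(15)/15, 1/pi, 1/pi, 1/pi, sqrt(2), 2, E, E, sqrt(11), sqrt(13), sqrt(19), 65]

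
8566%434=320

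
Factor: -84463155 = -1*3^5*5^1*7^1*9931^1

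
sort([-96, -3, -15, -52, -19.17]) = [-96, -52, -19.17, -15, -3]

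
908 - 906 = 2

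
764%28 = 8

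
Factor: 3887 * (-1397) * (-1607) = 11^1 * 13^2 * 23^1 * 127^1 * 1607^1 = 8726233373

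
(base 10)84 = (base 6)220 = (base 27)33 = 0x54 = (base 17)4g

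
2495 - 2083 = 412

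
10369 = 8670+1699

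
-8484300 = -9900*857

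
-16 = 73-89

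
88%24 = 16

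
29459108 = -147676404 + 177135512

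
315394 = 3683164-3367770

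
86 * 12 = 1032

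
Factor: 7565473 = 229^1 * 33037^1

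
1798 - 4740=-2942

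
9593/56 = 171 + 17/56 ≈ 171.30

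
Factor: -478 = -1*2^1*239^1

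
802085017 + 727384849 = 1529469866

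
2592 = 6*432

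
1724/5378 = 862/2689 ≈ 0.321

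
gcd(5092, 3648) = 76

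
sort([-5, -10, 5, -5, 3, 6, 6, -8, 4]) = [-10, -8, -5, -5, 3, 4, 5, 6, 6]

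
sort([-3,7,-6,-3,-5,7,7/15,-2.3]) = [-6,-5,-3,-3,-2.3,7/15,7,7]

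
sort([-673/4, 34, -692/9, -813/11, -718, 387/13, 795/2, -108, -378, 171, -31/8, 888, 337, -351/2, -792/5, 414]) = [-718, -378, -351/2, -673/4, -792/5, -108, -692/9, -813/11, -31/8, 387/13, 34, 171, 337, 795/2, 414, 888]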